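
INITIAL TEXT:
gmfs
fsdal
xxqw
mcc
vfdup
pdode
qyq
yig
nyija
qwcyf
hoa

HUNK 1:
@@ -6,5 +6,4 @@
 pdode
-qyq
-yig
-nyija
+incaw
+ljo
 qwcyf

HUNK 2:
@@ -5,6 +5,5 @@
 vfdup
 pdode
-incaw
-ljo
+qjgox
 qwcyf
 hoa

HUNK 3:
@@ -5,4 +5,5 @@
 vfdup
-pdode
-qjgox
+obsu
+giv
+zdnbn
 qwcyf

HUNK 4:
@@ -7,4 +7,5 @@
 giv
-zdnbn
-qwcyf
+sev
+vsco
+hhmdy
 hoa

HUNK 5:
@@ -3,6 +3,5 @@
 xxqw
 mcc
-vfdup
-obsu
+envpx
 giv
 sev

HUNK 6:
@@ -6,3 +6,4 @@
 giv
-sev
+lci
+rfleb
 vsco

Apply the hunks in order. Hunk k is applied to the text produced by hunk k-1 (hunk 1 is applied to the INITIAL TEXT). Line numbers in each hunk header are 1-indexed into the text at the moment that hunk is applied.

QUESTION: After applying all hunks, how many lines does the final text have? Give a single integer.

Hunk 1: at line 6 remove [qyq,yig,nyija] add [incaw,ljo] -> 10 lines: gmfs fsdal xxqw mcc vfdup pdode incaw ljo qwcyf hoa
Hunk 2: at line 5 remove [incaw,ljo] add [qjgox] -> 9 lines: gmfs fsdal xxqw mcc vfdup pdode qjgox qwcyf hoa
Hunk 3: at line 5 remove [pdode,qjgox] add [obsu,giv,zdnbn] -> 10 lines: gmfs fsdal xxqw mcc vfdup obsu giv zdnbn qwcyf hoa
Hunk 4: at line 7 remove [zdnbn,qwcyf] add [sev,vsco,hhmdy] -> 11 lines: gmfs fsdal xxqw mcc vfdup obsu giv sev vsco hhmdy hoa
Hunk 5: at line 3 remove [vfdup,obsu] add [envpx] -> 10 lines: gmfs fsdal xxqw mcc envpx giv sev vsco hhmdy hoa
Hunk 6: at line 6 remove [sev] add [lci,rfleb] -> 11 lines: gmfs fsdal xxqw mcc envpx giv lci rfleb vsco hhmdy hoa
Final line count: 11

Answer: 11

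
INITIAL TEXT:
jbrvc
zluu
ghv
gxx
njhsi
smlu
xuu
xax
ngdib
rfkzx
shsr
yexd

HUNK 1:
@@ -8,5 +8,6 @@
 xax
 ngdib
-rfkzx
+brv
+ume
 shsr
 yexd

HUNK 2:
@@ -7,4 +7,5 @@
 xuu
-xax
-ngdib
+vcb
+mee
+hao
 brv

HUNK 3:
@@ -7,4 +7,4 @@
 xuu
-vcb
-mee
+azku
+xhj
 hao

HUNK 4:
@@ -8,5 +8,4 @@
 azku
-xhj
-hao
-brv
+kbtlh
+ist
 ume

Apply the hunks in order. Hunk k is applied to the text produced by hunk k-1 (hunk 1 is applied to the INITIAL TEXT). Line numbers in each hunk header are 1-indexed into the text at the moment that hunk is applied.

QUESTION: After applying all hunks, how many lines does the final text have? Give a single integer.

Answer: 13

Derivation:
Hunk 1: at line 8 remove [rfkzx] add [brv,ume] -> 13 lines: jbrvc zluu ghv gxx njhsi smlu xuu xax ngdib brv ume shsr yexd
Hunk 2: at line 7 remove [xax,ngdib] add [vcb,mee,hao] -> 14 lines: jbrvc zluu ghv gxx njhsi smlu xuu vcb mee hao brv ume shsr yexd
Hunk 3: at line 7 remove [vcb,mee] add [azku,xhj] -> 14 lines: jbrvc zluu ghv gxx njhsi smlu xuu azku xhj hao brv ume shsr yexd
Hunk 4: at line 8 remove [xhj,hao,brv] add [kbtlh,ist] -> 13 lines: jbrvc zluu ghv gxx njhsi smlu xuu azku kbtlh ist ume shsr yexd
Final line count: 13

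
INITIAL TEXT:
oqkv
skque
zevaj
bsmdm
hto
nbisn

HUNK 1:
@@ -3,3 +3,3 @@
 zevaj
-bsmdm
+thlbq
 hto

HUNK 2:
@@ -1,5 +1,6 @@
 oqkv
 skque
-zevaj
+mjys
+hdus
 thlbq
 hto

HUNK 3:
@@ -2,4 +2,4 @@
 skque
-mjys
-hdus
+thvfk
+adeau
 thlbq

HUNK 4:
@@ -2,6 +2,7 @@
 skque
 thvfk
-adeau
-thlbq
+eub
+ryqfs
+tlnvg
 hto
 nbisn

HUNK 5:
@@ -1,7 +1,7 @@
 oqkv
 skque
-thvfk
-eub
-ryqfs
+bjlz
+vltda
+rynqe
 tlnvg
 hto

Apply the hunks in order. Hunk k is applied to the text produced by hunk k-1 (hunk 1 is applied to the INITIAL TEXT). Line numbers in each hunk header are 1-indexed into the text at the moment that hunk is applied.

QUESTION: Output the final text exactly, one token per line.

Answer: oqkv
skque
bjlz
vltda
rynqe
tlnvg
hto
nbisn

Derivation:
Hunk 1: at line 3 remove [bsmdm] add [thlbq] -> 6 lines: oqkv skque zevaj thlbq hto nbisn
Hunk 2: at line 1 remove [zevaj] add [mjys,hdus] -> 7 lines: oqkv skque mjys hdus thlbq hto nbisn
Hunk 3: at line 2 remove [mjys,hdus] add [thvfk,adeau] -> 7 lines: oqkv skque thvfk adeau thlbq hto nbisn
Hunk 4: at line 2 remove [adeau,thlbq] add [eub,ryqfs,tlnvg] -> 8 lines: oqkv skque thvfk eub ryqfs tlnvg hto nbisn
Hunk 5: at line 1 remove [thvfk,eub,ryqfs] add [bjlz,vltda,rynqe] -> 8 lines: oqkv skque bjlz vltda rynqe tlnvg hto nbisn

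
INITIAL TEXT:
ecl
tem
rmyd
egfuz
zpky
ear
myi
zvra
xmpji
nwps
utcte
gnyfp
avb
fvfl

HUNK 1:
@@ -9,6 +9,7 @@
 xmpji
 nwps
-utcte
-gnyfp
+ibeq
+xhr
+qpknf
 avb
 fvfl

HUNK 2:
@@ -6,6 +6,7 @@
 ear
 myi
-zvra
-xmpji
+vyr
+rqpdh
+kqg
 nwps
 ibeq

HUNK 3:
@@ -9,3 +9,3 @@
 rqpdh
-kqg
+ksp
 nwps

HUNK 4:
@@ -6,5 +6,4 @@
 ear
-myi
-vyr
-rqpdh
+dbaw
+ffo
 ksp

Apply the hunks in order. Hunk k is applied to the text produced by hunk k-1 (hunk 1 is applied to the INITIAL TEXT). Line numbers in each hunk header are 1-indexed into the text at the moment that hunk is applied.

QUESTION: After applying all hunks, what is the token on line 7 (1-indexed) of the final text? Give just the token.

Answer: dbaw

Derivation:
Hunk 1: at line 9 remove [utcte,gnyfp] add [ibeq,xhr,qpknf] -> 15 lines: ecl tem rmyd egfuz zpky ear myi zvra xmpji nwps ibeq xhr qpknf avb fvfl
Hunk 2: at line 6 remove [zvra,xmpji] add [vyr,rqpdh,kqg] -> 16 lines: ecl tem rmyd egfuz zpky ear myi vyr rqpdh kqg nwps ibeq xhr qpknf avb fvfl
Hunk 3: at line 9 remove [kqg] add [ksp] -> 16 lines: ecl tem rmyd egfuz zpky ear myi vyr rqpdh ksp nwps ibeq xhr qpknf avb fvfl
Hunk 4: at line 6 remove [myi,vyr,rqpdh] add [dbaw,ffo] -> 15 lines: ecl tem rmyd egfuz zpky ear dbaw ffo ksp nwps ibeq xhr qpknf avb fvfl
Final line 7: dbaw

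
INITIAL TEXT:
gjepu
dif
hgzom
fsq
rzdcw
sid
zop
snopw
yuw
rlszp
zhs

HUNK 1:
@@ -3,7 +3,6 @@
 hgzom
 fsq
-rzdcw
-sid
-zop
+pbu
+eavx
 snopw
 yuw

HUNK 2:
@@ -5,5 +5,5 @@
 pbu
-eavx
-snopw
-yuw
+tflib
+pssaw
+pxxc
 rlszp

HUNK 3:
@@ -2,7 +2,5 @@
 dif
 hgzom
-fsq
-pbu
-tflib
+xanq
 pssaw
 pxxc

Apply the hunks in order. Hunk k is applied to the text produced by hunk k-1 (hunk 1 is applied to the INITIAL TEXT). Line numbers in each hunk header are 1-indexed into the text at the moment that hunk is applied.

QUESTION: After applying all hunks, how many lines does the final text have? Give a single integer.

Hunk 1: at line 3 remove [rzdcw,sid,zop] add [pbu,eavx] -> 10 lines: gjepu dif hgzom fsq pbu eavx snopw yuw rlszp zhs
Hunk 2: at line 5 remove [eavx,snopw,yuw] add [tflib,pssaw,pxxc] -> 10 lines: gjepu dif hgzom fsq pbu tflib pssaw pxxc rlszp zhs
Hunk 3: at line 2 remove [fsq,pbu,tflib] add [xanq] -> 8 lines: gjepu dif hgzom xanq pssaw pxxc rlszp zhs
Final line count: 8

Answer: 8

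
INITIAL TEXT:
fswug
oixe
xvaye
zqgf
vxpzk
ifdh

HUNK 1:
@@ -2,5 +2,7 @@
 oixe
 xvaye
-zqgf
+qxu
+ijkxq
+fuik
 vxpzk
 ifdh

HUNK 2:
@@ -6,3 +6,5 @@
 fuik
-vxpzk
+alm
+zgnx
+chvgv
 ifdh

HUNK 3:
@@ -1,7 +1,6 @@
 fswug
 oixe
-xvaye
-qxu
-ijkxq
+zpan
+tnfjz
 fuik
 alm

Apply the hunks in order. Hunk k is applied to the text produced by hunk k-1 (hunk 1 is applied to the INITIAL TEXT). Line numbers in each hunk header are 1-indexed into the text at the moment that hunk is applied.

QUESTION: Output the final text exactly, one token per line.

Hunk 1: at line 2 remove [zqgf] add [qxu,ijkxq,fuik] -> 8 lines: fswug oixe xvaye qxu ijkxq fuik vxpzk ifdh
Hunk 2: at line 6 remove [vxpzk] add [alm,zgnx,chvgv] -> 10 lines: fswug oixe xvaye qxu ijkxq fuik alm zgnx chvgv ifdh
Hunk 3: at line 1 remove [xvaye,qxu,ijkxq] add [zpan,tnfjz] -> 9 lines: fswug oixe zpan tnfjz fuik alm zgnx chvgv ifdh

Answer: fswug
oixe
zpan
tnfjz
fuik
alm
zgnx
chvgv
ifdh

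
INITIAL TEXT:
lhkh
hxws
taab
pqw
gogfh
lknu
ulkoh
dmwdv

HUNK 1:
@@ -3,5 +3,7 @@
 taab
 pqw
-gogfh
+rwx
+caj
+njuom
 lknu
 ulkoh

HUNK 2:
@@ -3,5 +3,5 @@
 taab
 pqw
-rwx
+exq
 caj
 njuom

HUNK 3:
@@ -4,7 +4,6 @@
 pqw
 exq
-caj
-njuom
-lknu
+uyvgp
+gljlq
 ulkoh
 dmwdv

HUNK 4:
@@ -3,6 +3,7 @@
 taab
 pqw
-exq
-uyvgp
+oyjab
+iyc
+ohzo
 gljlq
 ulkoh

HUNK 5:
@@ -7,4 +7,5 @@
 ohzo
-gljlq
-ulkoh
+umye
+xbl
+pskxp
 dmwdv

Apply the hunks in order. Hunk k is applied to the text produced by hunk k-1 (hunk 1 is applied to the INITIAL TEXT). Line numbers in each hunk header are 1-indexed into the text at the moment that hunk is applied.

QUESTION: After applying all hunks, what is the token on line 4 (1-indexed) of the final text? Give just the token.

Answer: pqw

Derivation:
Hunk 1: at line 3 remove [gogfh] add [rwx,caj,njuom] -> 10 lines: lhkh hxws taab pqw rwx caj njuom lknu ulkoh dmwdv
Hunk 2: at line 3 remove [rwx] add [exq] -> 10 lines: lhkh hxws taab pqw exq caj njuom lknu ulkoh dmwdv
Hunk 3: at line 4 remove [caj,njuom,lknu] add [uyvgp,gljlq] -> 9 lines: lhkh hxws taab pqw exq uyvgp gljlq ulkoh dmwdv
Hunk 4: at line 3 remove [exq,uyvgp] add [oyjab,iyc,ohzo] -> 10 lines: lhkh hxws taab pqw oyjab iyc ohzo gljlq ulkoh dmwdv
Hunk 5: at line 7 remove [gljlq,ulkoh] add [umye,xbl,pskxp] -> 11 lines: lhkh hxws taab pqw oyjab iyc ohzo umye xbl pskxp dmwdv
Final line 4: pqw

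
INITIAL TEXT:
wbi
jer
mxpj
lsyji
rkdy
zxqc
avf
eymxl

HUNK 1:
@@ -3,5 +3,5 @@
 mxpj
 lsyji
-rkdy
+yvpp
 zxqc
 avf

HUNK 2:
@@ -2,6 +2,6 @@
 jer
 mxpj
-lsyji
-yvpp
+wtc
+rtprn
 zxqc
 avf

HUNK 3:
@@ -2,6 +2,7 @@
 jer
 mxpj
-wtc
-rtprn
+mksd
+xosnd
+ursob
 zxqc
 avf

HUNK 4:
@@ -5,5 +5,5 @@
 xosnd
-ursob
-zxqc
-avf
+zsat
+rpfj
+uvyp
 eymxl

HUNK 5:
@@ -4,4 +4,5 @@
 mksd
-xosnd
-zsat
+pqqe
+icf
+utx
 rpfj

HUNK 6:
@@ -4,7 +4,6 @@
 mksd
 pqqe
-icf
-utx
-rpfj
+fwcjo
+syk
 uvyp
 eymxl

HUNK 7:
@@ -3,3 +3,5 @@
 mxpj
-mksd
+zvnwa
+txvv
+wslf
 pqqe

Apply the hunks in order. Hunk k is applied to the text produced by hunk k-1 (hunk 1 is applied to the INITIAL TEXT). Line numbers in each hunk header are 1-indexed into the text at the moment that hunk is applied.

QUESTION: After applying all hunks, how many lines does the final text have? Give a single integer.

Hunk 1: at line 3 remove [rkdy] add [yvpp] -> 8 lines: wbi jer mxpj lsyji yvpp zxqc avf eymxl
Hunk 2: at line 2 remove [lsyji,yvpp] add [wtc,rtprn] -> 8 lines: wbi jer mxpj wtc rtprn zxqc avf eymxl
Hunk 3: at line 2 remove [wtc,rtprn] add [mksd,xosnd,ursob] -> 9 lines: wbi jer mxpj mksd xosnd ursob zxqc avf eymxl
Hunk 4: at line 5 remove [ursob,zxqc,avf] add [zsat,rpfj,uvyp] -> 9 lines: wbi jer mxpj mksd xosnd zsat rpfj uvyp eymxl
Hunk 5: at line 4 remove [xosnd,zsat] add [pqqe,icf,utx] -> 10 lines: wbi jer mxpj mksd pqqe icf utx rpfj uvyp eymxl
Hunk 6: at line 4 remove [icf,utx,rpfj] add [fwcjo,syk] -> 9 lines: wbi jer mxpj mksd pqqe fwcjo syk uvyp eymxl
Hunk 7: at line 3 remove [mksd] add [zvnwa,txvv,wslf] -> 11 lines: wbi jer mxpj zvnwa txvv wslf pqqe fwcjo syk uvyp eymxl
Final line count: 11

Answer: 11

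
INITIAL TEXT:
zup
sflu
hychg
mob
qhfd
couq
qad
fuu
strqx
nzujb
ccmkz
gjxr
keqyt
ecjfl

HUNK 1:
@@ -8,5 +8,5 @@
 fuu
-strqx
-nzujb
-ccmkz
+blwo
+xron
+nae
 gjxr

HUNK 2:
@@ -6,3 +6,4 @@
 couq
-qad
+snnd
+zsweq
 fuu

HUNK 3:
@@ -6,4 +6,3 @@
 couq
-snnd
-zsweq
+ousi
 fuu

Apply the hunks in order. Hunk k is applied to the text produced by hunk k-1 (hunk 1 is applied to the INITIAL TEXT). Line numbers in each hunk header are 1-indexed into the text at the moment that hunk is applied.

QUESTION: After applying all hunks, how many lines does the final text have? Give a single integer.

Answer: 14

Derivation:
Hunk 1: at line 8 remove [strqx,nzujb,ccmkz] add [blwo,xron,nae] -> 14 lines: zup sflu hychg mob qhfd couq qad fuu blwo xron nae gjxr keqyt ecjfl
Hunk 2: at line 6 remove [qad] add [snnd,zsweq] -> 15 lines: zup sflu hychg mob qhfd couq snnd zsweq fuu blwo xron nae gjxr keqyt ecjfl
Hunk 3: at line 6 remove [snnd,zsweq] add [ousi] -> 14 lines: zup sflu hychg mob qhfd couq ousi fuu blwo xron nae gjxr keqyt ecjfl
Final line count: 14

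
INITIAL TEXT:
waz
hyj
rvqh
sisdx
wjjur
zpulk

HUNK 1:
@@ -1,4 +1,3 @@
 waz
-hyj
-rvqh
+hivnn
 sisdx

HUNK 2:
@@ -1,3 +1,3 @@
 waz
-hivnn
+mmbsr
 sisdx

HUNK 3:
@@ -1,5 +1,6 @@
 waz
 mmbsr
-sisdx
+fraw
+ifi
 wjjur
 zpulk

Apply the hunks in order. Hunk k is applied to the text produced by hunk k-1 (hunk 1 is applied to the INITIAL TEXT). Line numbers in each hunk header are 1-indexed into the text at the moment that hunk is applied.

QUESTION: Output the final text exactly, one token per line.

Answer: waz
mmbsr
fraw
ifi
wjjur
zpulk

Derivation:
Hunk 1: at line 1 remove [hyj,rvqh] add [hivnn] -> 5 lines: waz hivnn sisdx wjjur zpulk
Hunk 2: at line 1 remove [hivnn] add [mmbsr] -> 5 lines: waz mmbsr sisdx wjjur zpulk
Hunk 3: at line 1 remove [sisdx] add [fraw,ifi] -> 6 lines: waz mmbsr fraw ifi wjjur zpulk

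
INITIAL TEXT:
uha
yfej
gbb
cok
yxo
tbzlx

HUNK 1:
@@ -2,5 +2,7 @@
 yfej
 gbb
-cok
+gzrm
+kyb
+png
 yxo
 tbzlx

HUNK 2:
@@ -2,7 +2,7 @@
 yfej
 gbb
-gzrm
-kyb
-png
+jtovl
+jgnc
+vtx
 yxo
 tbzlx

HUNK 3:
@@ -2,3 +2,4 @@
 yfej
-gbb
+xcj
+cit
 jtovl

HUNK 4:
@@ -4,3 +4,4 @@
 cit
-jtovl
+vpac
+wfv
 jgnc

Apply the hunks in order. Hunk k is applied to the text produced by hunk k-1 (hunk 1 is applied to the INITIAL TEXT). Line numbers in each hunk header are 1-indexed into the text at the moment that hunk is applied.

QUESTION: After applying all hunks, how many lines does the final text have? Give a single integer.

Hunk 1: at line 2 remove [cok] add [gzrm,kyb,png] -> 8 lines: uha yfej gbb gzrm kyb png yxo tbzlx
Hunk 2: at line 2 remove [gzrm,kyb,png] add [jtovl,jgnc,vtx] -> 8 lines: uha yfej gbb jtovl jgnc vtx yxo tbzlx
Hunk 3: at line 2 remove [gbb] add [xcj,cit] -> 9 lines: uha yfej xcj cit jtovl jgnc vtx yxo tbzlx
Hunk 4: at line 4 remove [jtovl] add [vpac,wfv] -> 10 lines: uha yfej xcj cit vpac wfv jgnc vtx yxo tbzlx
Final line count: 10

Answer: 10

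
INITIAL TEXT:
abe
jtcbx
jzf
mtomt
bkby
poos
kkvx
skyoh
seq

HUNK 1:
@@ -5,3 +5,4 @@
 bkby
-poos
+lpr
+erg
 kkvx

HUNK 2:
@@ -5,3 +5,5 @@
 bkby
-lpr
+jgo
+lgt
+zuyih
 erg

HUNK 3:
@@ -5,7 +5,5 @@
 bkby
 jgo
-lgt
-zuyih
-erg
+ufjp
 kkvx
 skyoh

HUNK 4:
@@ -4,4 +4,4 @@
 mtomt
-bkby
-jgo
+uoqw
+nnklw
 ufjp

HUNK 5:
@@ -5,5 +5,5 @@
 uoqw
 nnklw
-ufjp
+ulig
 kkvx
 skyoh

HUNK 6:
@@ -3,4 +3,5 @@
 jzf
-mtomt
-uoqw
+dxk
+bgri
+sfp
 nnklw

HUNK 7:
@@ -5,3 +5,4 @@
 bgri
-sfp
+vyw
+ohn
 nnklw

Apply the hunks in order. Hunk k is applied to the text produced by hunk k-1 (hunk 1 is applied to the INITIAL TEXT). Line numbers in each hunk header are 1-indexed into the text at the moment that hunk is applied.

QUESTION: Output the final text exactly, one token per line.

Hunk 1: at line 5 remove [poos] add [lpr,erg] -> 10 lines: abe jtcbx jzf mtomt bkby lpr erg kkvx skyoh seq
Hunk 2: at line 5 remove [lpr] add [jgo,lgt,zuyih] -> 12 lines: abe jtcbx jzf mtomt bkby jgo lgt zuyih erg kkvx skyoh seq
Hunk 3: at line 5 remove [lgt,zuyih,erg] add [ufjp] -> 10 lines: abe jtcbx jzf mtomt bkby jgo ufjp kkvx skyoh seq
Hunk 4: at line 4 remove [bkby,jgo] add [uoqw,nnklw] -> 10 lines: abe jtcbx jzf mtomt uoqw nnklw ufjp kkvx skyoh seq
Hunk 5: at line 5 remove [ufjp] add [ulig] -> 10 lines: abe jtcbx jzf mtomt uoqw nnklw ulig kkvx skyoh seq
Hunk 6: at line 3 remove [mtomt,uoqw] add [dxk,bgri,sfp] -> 11 lines: abe jtcbx jzf dxk bgri sfp nnklw ulig kkvx skyoh seq
Hunk 7: at line 5 remove [sfp] add [vyw,ohn] -> 12 lines: abe jtcbx jzf dxk bgri vyw ohn nnklw ulig kkvx skyoh seq

Answer: abe
jtcbx
jzf
dxk
bgri
vyw
ohn
nnklw
ulig
kkvx
skyoh
seq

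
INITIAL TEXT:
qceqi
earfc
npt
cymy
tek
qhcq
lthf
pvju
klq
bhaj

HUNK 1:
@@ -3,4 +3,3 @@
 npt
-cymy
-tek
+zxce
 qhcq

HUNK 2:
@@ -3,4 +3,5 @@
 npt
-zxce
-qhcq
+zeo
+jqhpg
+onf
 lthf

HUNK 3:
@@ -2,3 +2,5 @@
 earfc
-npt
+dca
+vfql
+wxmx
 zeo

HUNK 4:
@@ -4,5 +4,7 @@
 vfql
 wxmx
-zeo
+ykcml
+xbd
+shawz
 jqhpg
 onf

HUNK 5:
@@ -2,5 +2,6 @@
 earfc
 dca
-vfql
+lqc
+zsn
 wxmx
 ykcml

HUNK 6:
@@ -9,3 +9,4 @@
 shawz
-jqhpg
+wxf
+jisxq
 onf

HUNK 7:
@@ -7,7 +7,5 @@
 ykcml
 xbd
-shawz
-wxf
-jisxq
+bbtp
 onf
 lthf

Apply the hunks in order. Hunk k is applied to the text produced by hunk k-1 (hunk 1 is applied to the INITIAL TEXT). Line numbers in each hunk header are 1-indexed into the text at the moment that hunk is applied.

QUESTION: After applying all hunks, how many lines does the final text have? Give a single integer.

Answer: 14

Derivation:
Hunk 1: at line 3 remove [cymy,tek] add [zxce] -> 9 lines: qceqi earfc npt zxce qhcq lthf pvju klq bhaj
Hunk 2: at line 3 remove [zxce,qhcq] add [zeo,jqhpg,onf] -> 10 lines: qceqi earfc npt zeo jqhpg onf lthf pvju klq bhaj
Hunk 3: at line 2 remove [npt] add [dca,vfql,wxmx] -> 12 lines: qceqi earfc dca vfql wxmx zeo jqhpg onf lthf pvju klq bhaj
Hunk 4: at line 4 remove [zeo] add [ykcml,xbd,shawz] -> 14 lines: qceqi earfc dca vfql wxmx ykcml xbd shawz jqhpg onf lthf pvju klq bhaj
Hunk 5: at line 2 remove [vfql] add [lqc,zsn] -> 15 lines: qceqi earfc dca lqc zsn wxmx ykcml xbd shawz jqhpg onf lthf pvju klq bhaj
Hunk 6: at line 9 remove [jqhpg] add [wxf,jisxq] -> 16 lines: qceqi earfc dca lqc zsn wxmx ykcml xbd shawz wxf jisxq onf lthf pvju klq bhaj
Hunk 7: at line 7 remove [shawz,wxf,jisxq] add [bbtp] -> 14 lines: qceqi earfc dca lqc zsn wxmx ykcml xbd bbtp onf lthf pvju klq bhaj
Final line count: 14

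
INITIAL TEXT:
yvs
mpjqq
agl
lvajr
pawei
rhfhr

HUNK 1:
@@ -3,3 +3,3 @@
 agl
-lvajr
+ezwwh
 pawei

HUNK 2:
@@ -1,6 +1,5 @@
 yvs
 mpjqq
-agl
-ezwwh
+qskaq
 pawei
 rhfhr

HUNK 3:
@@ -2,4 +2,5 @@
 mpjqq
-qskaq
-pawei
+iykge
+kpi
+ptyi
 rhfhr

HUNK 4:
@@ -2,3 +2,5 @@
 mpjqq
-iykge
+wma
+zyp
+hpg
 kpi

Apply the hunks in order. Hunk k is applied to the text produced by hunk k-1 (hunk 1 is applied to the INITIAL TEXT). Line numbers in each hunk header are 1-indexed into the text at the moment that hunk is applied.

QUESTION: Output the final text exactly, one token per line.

Hunk 1: at line 3 remove [lvajr] add [ezwwh] -> 6 lines: yvs mpjqq agl ezwwh pawei rhfhr
Hunk 2: at line 1 remove [agl,ezwwh] add [qskaq] -> 5 lines: yvs mpjqq qskaq pawei rhfhr
Hunk 3: at line 2 remove [qskaq,pawei] add [iykge,kpi,ptyi] -> 6 lines: yvs mpjqq iykge kpi ptyi rhfhr
Hunk 4: at line 2 remove [iykge] add [wma,zyp,hpg] -> 8 lines: yvs mpjqq wma zyp hpg kpi ptyi rhfhr

Answer: yvs
mpjqq
wma
zyp
hpg
kpi
ptyi
rhfhr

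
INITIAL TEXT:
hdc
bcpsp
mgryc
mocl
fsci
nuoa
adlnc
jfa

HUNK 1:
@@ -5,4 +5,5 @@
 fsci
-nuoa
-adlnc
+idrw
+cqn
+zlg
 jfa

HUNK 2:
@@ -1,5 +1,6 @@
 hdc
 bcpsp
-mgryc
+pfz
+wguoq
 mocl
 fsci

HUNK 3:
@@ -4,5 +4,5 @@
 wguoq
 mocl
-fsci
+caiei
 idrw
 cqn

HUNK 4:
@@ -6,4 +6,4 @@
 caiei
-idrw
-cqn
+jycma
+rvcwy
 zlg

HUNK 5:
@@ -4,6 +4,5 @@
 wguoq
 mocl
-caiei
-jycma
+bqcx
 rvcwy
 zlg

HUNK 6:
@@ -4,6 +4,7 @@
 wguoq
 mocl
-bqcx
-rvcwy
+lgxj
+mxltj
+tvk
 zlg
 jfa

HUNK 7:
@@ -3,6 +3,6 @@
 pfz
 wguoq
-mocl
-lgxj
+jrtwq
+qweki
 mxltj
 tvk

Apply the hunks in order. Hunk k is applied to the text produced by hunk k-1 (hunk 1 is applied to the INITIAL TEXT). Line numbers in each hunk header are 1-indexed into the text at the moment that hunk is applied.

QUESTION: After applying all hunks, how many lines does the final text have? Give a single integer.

Hunk 1: at line 5 remove [nuoa,adlnc] add [idrw,cqn,zlg] -> 9 lines: hdc bcpsp mgryc mocl fsci idrw cqn zlg jfa
Hunk 2: at line 1 remove [mgryc] add [pfz,wguoq] -> 10 lines: hdc bcpsp pfz wguoq mocl fsci idrw cqn zlg jfa
Hunk 3: at line 4 remove [fsci] add [caiei] -> 10 lines: hdc bcpsp pfz wguoq mocl caiei idrw cqn zlg jfa
Hunk 4: at line 6 remove [idrw,cqn] add [jycma,rvcwy] -> 10 lines: hdc bcpsp pfz wguoq mocl caiei jycma rvcwy zlg jfa
Hunk 5: at line 4 remove [caiei,jycma] add [bqcx] -> 9 lines: hdc bcpsp pfz wguoq mocl bqcx rvcwy zlg jfa
Hunk 6: at line 4 remove [bqcx,rvcwy] add [lgxj,mxltj,tvk] -> 10 lines: hdc bcpsp pfz wguoq mocl lgxj mxltj tvk zlg jfa
Hunk 7: at line 3 remove [mocl,lgxj] add [jrtwq,qweki] -> 10 lines: hdc bcpsp pfz wguoq jrtwq qweki mxltj tvk zlg jfa
Final line count: 10

Answer: 10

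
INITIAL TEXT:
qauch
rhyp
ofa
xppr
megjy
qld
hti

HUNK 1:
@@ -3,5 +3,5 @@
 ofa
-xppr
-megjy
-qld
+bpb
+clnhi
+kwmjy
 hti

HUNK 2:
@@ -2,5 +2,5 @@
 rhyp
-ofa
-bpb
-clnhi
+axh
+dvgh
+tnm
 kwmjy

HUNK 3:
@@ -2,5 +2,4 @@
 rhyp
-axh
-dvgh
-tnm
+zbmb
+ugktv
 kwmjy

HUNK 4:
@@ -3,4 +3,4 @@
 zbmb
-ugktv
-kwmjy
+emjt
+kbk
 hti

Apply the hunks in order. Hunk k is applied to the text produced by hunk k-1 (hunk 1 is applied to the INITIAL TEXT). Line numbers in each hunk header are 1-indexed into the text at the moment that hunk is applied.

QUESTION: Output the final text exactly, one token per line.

Answer: qauch
rhyp
zbmb
emjt
kbk
hti

Derivation:
Hunk 1: at line 3 remove [xppr,megjy,qld] add [bpb,clnhi,kwmjy] -> 7 lines: qauch rhyp ofa bpb clnhi kwmjy hti
Hunk 2: at line 2 remove [ofa,bpb,clnhi] add [axh,dvgh,tnm] -> 7 lines: qauch rhyp axh dvgh tnm kwmjy hti
Hunk 3: at line 2 remove [axh,dvgh,tnm] add [zbmb,ugktv] -> 6 lines: qauch rhyp zbmb ugktv kwmjy hti
Hunk 4: at line 3 remove [ugktv,kwmjy] add [emjt,kbk] -> 6 lines: qauch rhyp zbmb emjt kbk hti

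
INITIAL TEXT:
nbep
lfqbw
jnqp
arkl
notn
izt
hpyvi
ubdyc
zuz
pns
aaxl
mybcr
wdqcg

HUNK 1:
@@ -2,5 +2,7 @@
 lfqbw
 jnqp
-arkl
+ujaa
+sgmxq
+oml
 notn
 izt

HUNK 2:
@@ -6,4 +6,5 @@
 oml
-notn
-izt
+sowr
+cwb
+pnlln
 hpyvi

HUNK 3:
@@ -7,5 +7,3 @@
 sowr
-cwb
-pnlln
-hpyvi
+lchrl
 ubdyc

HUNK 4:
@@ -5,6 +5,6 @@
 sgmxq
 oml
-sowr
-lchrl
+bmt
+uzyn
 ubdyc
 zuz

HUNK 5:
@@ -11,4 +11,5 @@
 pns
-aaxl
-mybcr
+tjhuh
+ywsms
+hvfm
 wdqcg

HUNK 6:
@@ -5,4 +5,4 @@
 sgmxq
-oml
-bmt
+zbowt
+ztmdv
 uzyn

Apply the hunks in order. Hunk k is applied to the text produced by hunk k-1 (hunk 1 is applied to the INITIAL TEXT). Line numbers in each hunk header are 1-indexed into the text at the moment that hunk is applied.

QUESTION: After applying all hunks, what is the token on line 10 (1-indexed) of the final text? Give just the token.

Answer: zuz

Derivation:
Hunk 1: at line 2 remove [arkl] add [ujaa,sgmxq,oml] -> 15 lines: nbep lfqbw jnqp ujaa sgmxq oml notn izt hpyvi ubdyc zuz pns aaxl mybcr wdqcg
Hunk 2: at line 6 remove [notn,izt] add [sowr,cwb,pnlln] -> 16 lines: nbep lfqbw jnqp ujaa sgmxq oml sowr cwb pnlln hpyvi ubdyc zuz pns aaxl mybcr wdqcg
Hunk 3: at line 7 remove [cwb,pnlln,hpyvi] add [lchrl] -> 14 lines: nbep lfqbw jnqp ujaa sgmxq oml sowr lchrl ubdyc zuz pns aaxl mybcr wdqcg
Hunk 4: at line 5 remove [sowr,lchrl] add [bmt,uzyn] -> 14 lines: nbep lfqbw jnqp ujaa sgmxq oml bmt uzyn ubdyc zuz pns aaxl mybcr wdqcg
Hunk 5: at line 11 remove [aaxl,mybcr] add [tjhuh,ywsms,hvfm] -> 15 lines: nbep lfqbw jnqp ujaa sgmxq oml bmt uzyn ubdyc zuz pns tjhuh ywsms hvfm wdqcg
Hunk 6: at line 5 remove [oml,bmt] add [zbowt,ztmdv] -> 15 lines: nbep lfqbw jnqp ujaa sgmxq zbowt ztmdv uzyn ubdyc zuz pns tjhuh ywsms hvfm wdqcg
Final line 10: zuz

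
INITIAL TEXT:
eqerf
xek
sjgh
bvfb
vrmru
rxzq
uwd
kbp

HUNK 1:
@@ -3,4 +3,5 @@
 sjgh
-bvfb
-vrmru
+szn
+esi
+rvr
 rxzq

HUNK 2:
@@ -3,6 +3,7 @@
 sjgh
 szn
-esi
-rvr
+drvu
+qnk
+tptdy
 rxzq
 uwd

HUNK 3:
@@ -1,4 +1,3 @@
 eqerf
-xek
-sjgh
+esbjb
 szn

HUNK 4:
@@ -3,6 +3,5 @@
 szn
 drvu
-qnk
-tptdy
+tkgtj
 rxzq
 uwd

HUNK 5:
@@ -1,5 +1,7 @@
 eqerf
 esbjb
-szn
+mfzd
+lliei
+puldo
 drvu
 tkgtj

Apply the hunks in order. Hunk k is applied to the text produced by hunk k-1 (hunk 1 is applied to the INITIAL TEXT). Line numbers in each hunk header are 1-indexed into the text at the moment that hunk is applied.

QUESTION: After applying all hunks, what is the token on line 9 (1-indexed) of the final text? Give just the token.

Hunk 1: at line 3 remove [bvfb,vrmru] add [szn,esi,rvr] -> 9 lines: eqerf xek sjgh szn esi rvr rxzq uwd kbp
Hunk 2: at line 3 remove [esi,rvr] add [drvu,qnk,tptdy] -> 10 lines: eqerf xek sjgh szn drvu qnk tptdy rxzq uwd kbp
Hunk 3: at line 1 remove [xek,sjgh] add [esbjb] -> 9 lines: eqerf esbjb szn drvu qnk tptdy rxzq uwd kbp
Hunk 4: at line 3 remove [qnk,tptdy] add [tkgtj] -> 8 lines: eqerf esbjb szn drvu tkgtj rxzq uwd kbp
Hunk 5: at line 1 remove [szn] add [mfzd,lliei,puldo] -> 10 lines: eqerf esbjb mfzd lliei puldo drvu tkgtj rxzq uwd kbp
Final line 9: uwd

Answer: uwd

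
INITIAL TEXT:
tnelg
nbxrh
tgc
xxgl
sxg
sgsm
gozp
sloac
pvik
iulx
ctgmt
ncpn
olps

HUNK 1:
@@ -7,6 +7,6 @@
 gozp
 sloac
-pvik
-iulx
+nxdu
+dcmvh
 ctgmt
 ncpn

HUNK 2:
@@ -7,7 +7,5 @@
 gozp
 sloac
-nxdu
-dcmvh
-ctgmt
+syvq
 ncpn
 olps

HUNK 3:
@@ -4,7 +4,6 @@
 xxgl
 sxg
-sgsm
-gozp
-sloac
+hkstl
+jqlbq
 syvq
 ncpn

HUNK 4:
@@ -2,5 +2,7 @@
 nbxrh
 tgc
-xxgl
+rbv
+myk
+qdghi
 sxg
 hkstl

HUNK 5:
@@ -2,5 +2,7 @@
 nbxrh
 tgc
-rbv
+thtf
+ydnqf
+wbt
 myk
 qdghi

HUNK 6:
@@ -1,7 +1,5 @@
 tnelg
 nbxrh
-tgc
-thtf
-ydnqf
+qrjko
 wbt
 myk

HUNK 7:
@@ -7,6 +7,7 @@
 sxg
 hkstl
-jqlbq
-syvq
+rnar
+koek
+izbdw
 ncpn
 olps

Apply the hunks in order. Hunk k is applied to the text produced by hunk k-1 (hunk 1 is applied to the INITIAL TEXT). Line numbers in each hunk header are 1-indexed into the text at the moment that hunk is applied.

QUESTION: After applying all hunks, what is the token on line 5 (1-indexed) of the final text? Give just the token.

Answer: myk

Derivation:
Hunk 1: at line 7 remove [pvik,iulx] add [nxdu,dcmvh] -> 13 lines: tnelg nbxrh tgc xxgl sxg sgsm gozp sloac nxdu dcmvh ctgmt ncpn olps
Hunk 2: at line 7 remove [nxdu,dcmvh,ctgmt] add [syvq] -> 11 lines: tnelg nbxrh tgc xxgl sxg sgsm gozp sloac syvq ncpn olps
Hunk 3: at line 4 remove [sgsm,gozp,sloac] add [hkstl,jqlbq] -> 10 lines: tnelg nbxrh tgc xxgl sxg hkstl jqlbq syvq ncpn olps
Hunk 4: at line 2 remove [xxgl] add [rbv,myk,qdghi] -> 12 lines: tnelg nbxrh tgc rbv myk qdghi sxg hkstl jqlbq syvq ncpn olps
Hunk 5: at line 2 remove [rbv] add [thtf,ydnqf,wbt] -> 14 lines: tnelg nbxrh tgc thtf ydnqf wbt myk qdghi sxg hkstl jqlbq syvq ncpn olps
Hunk 6: at line 1 remove [tgc,thtf,ydnqf] add [qrjko] -> 12 lines: tnelg nbxrh qrjko wbt myk qdghi sxg hkstl jqlbq syvq ncpn olps
Hunk 7: at line 7 remove [jqlbq,syvq] add [rnar,koek,izbdw] -> 13 lines: tnelg nbxrh qrjko wbt myk qdghi sxg hkstl rnar koek izbdw ncpn olps
Final line 5: myk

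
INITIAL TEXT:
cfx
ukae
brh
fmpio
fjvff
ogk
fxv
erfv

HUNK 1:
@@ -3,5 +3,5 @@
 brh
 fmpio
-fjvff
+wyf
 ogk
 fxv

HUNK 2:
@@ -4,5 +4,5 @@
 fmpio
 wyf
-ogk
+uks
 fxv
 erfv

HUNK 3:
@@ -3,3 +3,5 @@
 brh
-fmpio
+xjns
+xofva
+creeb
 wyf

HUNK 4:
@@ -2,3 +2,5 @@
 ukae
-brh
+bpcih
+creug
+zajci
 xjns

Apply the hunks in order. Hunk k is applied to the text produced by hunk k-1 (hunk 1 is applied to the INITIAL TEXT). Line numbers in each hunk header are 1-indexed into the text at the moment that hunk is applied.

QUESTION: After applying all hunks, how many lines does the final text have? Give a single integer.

Answer: 12

Derivation:
Hunk 1: at line 3 remove [fjvff] add [wyf] -> 8 lines: cfx ukae brh fmpio wyf ogk fxv erfv
Hunk 2: at line 4 remove [ogk] add [uks] -> 8 lines: cfx ukae brh fmpio wyf uks fxv erfv
Hunk 3: at line 3 remove [fmpio] add [xjns,xofva,creeb] -> 10 lines: cfx ukae brh xjns xofva creeb wyf uks fxv erfv
Hunk 4: at line 2 remove [brh] add [bpcih,creug,zajci] -> 12 lines: cfx ukae bpcih creug zajci xjns xofva creeb wyf uks fxv erfv
Final line count: 12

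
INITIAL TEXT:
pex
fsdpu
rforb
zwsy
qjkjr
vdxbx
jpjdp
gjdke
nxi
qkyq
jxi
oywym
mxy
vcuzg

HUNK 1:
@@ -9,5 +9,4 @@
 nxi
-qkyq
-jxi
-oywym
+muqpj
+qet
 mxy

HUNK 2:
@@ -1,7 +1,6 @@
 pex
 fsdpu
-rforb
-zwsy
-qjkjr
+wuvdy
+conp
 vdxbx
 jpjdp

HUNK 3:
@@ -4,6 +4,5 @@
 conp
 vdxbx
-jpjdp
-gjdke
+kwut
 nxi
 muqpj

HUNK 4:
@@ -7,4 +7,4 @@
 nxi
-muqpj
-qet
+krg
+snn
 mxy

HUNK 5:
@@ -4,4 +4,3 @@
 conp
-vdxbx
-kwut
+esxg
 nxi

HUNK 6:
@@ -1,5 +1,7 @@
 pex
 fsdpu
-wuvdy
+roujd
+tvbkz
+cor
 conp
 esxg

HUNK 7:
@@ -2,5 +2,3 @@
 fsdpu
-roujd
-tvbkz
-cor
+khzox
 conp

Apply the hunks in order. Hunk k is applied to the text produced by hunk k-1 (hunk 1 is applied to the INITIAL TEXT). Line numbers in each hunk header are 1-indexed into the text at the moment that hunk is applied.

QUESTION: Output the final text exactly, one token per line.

Answer: pex
fsdpu
khzox
conp
esxg
nxi
krg
snn
mxy
vcuzg

Derivation:
Hunk 1: at line 9 remove [qkyq,jxi,oywym] add [muqpj,qet] -> 13 lines: pex fsdpu rforb zwsy qjkjr vdxbx jpjdp gjdke nxi muqpj qet mxy vcuzg
Hunk 2: at line 1 remove [rforb,zwsy,qjkjr] add [wuvdy,conp] -> 12 lines: pex fsdpu wuvdy conp vdxbx jpjdp gjdke nxi muqpj qet mxy vcuzg
Hunk 3: at line 4 remove [jpjdp,gjdke] add [kwut] -> 11 lines: pex fsdpu wuvdy conp vdxbx kwut nxi muqpj qet mxy vcuzg
Hunk 4: at line 7 remove [muqpj,qet] add [krg,snn] -> 11 lines: pex fsdpu wuvdy conp vdxbx kwut nxi krg snn mxy vcuzg
Hunk 5: at line 4 remove [vdxbx,kwut] add [esxg] -> 10 lines: pex fsdpu wuvdy conp esxg nxi krg snn mxy vcuzg
Hunk 6: at line 1 remove [wuvdy] add [roujd,tvbkz,cor] -> 12 lines: pex fsdpu roujd tvbkz cor conp esxg nxi krg snn mxy vcuzg
Hunk 7: at line 2 remove [roujd,tvbkz,cor] add [khzox] -> 10 lines: pex fsdpu khzox conp esxg nxi krg snn mxy vcuzg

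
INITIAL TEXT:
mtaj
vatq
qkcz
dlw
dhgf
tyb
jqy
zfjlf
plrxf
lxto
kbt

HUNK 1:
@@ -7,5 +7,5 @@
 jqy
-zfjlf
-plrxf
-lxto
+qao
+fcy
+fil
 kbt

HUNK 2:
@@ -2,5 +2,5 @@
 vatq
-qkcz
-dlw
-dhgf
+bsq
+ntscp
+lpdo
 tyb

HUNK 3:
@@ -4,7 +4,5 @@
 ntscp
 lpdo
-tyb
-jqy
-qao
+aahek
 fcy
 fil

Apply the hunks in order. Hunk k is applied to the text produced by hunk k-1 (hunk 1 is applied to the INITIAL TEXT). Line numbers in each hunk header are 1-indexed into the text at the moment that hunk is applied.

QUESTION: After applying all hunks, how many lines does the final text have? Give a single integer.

Hunk 1: at line 7 remove [zfjlf,plrxf,lxto] add [qao,fcy,fil] -> 11 lines: mtaj vatq qkcz dlw dhgf tyb jqy qao fcy fil kbt
Hunk 2: at line 2 remove [qkcz,dlw,dhgf] add [bsq,ntscp,lpdo] -> 11 lines: mtaj vatq bsq ntscp lpdo tyb jqy qao fcy fil kbt
Hunk 3: at line 4 remove [tyb,jqy,qao] add [aahek] -> 9 lines: mtaj vatq bsq ntscp lpdo aahek fcy fil kbt
Final line count: 9

Answer: 9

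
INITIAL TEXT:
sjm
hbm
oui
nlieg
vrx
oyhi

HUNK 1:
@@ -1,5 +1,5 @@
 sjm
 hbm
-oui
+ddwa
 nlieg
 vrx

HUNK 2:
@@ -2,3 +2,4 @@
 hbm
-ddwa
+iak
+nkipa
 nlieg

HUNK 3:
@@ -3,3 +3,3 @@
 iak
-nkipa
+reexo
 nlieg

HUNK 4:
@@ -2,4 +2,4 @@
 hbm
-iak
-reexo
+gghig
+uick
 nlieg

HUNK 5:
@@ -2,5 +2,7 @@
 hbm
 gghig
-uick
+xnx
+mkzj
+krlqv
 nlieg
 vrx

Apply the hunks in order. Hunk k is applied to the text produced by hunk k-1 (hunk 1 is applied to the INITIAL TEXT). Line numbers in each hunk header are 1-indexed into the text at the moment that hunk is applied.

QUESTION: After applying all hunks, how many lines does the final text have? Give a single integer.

Hunk 1: at line 1 remove [oui] add [ddwa] -> 6 lines: sjm hbm ddwa nlieg vrx oyhi
Hunk 2: at line 2 remove [ddwa] add [iak,nkipa] -> 7 lines: sjm hbm iak nkipa nlieg vrx oyhi
Hunk 3: at line 3 remove [nkipa] add [reexo] -> 7 lines: sjm hbm iak reexo nlieg vrx oyhi
Hunk 4: at line 2 remove [iak,reexo] add [gghig,uick] -> 7 lines: sjm hbm gghig uick nlieg vrx oyhi
Hunk 5: at line 2 remove [uick] add [xnx,mkzj,krlqv] -> 9 lines: sjm hbm gghig xnx mkzj krlqv nlieg vrx oyhi
Final line count: 9

Answer: 9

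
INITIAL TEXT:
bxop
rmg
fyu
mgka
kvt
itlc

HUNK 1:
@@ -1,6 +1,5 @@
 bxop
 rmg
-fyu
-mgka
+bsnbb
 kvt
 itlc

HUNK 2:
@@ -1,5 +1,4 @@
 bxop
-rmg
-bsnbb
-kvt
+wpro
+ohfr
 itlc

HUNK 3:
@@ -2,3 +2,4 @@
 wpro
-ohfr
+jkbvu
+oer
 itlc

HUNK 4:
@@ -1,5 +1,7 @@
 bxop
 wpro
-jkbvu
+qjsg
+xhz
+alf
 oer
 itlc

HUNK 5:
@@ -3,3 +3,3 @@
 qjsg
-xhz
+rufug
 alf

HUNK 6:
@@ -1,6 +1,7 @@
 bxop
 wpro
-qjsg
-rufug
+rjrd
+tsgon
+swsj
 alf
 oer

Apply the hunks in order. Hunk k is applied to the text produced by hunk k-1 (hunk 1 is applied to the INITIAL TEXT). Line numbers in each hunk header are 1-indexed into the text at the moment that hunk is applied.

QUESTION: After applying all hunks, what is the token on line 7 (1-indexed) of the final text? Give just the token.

Hunk 1: at line 1 remove [fyu,mgka] add [bsnbb] -> 5 lines: bxop rmg bsnbb kvt itlc
Hunk 2: at line 1 remove [rmg,bsnbb,kvt] add [wpro,ohfr] -> 4 lines: bxop wpro ohfr itlc
Hunk 3: at line 2 remove [ohfr] add [jkbvu,oer] -> 5 lines: bxop wpro jkbvu oer itlc
Hunk 4: at line 1 remove [jkbvu] add [qjsg,xhz,alf] -> 7 lines: bxop wpro qjsg xhz alf oer itlc
Hunk 5: at line 3 remove [xhz] add [rufug] -> 7 lines: bxop wpro qjsg rufug alf oer itlc
Hunk 6: at line 1 remove [qjsg,rufug] add [rjrd,tsgon,swsj] -> 8 lines: bxop wpro rjrd tsgon swsj alf oer itlc
Final line 7: oer

Answer: oer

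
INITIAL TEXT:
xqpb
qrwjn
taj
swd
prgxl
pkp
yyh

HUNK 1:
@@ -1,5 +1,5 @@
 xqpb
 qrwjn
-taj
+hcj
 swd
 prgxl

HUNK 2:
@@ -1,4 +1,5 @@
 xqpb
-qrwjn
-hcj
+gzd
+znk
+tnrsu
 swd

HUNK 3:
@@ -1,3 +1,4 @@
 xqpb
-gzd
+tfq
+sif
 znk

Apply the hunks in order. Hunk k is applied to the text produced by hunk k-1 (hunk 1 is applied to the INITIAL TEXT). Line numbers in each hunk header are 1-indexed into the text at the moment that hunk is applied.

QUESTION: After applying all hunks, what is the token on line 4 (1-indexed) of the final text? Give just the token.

Hunk 1: at line 1 remove [taj] add [hcj] -> 7 lines: xqpb qrwjn hcj swd prgxl pkp yyh
Hunk 2: at line 1 remove [qrwjn,hcj] add [gzd,znk,tnrsu] -> 8 lines: xqpb gzd znk tnrsu swd prgxl pkp yyh
Hunk 3: at line 1 remove [gzd] add [tfq,sif] -> 9 lines: xqpb tfq sif znk tnrsu swd prgxl pkp yyh
Final line 4: znk

Answer: znk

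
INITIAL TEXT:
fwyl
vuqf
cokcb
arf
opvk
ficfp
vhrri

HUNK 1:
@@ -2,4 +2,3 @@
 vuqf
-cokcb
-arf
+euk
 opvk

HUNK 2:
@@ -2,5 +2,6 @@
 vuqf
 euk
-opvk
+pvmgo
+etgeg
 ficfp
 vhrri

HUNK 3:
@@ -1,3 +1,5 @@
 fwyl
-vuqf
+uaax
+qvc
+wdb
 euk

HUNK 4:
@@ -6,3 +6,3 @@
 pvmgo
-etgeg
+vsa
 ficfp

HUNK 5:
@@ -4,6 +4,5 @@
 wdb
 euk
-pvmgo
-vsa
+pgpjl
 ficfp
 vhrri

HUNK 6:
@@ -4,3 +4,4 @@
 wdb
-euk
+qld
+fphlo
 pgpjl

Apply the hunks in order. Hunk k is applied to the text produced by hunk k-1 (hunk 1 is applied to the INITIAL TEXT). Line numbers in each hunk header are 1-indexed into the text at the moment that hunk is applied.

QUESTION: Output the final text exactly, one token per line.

Hunk 1: at line 2 remove [cokcb,arf] add [euk] -> 6 lines: fwyl vuqf euk opvk ficfp vhrri
Hunk 2: at line 2 remove [opvk] add [pvmgo,etgeg] -> 7 lines: fwyl vuqf euk pvmgo etgeg ficfp vhrri
Hunk 3: at line 1 remove [vuqf] add [uaax,qvc,wdb] -> 9 lines: fwyl uaax qvc wdb euk pvmgo etgeg ficfp vhrri
Hunk 4: at line 6 remove [etgeg] add [vsa] -> 9 lines: fwyl uaax qvc wdb euk pvmgo vsa ficfp vhrri
Hunk 5: at line 4 remove [pvmgo,vsa] add [pgpjl] -> 8 lines: fwyl uaax qvc wdb euk pgpjl ficfp vhrri
Hunk 6: at line 4 remove [euk] add [qld,fphlo] -> 9 lines: fwyl uaax qvc wdb qld fphlo pgpjl ficfp vhrri

Answer: fwyl
uaax
qvc
wdb
qld
fphlo
pgpjl
ficfp
vhrri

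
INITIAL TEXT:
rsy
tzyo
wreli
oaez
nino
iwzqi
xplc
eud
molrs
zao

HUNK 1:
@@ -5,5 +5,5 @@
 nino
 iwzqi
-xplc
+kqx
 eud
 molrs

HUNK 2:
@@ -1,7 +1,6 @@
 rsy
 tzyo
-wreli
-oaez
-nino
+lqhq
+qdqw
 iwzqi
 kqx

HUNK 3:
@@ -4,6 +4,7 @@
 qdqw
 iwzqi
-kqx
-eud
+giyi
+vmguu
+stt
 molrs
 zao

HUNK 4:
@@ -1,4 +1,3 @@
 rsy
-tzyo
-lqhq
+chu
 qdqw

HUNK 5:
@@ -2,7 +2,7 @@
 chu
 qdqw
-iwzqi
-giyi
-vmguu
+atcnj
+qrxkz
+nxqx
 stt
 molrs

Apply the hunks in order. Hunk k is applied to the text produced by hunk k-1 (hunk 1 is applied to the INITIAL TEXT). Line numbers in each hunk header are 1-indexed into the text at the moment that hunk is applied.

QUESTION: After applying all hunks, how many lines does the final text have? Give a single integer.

Hunk 1: at line 5 remove [xplc] add [kqx] -> 10 lines: rsy tzyo wreli oaez nino iwzqi kqx eud molrs zao
Hunk 2: at line 1 remove [wreli,oaez,nino] add [lqhq,qdqw] -> 9 lines: rsy tzyo lqhq qdqw iwzqi kqx eud molrs zao
Hunk 3: at line 4 remove [kqx,eud] add [giyi,vmguu,stt] -> 10 lines: rsy tzyo lqhq qdqw iwzqi giyi vmguu stt molrs zao
Hunk 4: at line 1 remove [tzyo,lqhq] add [chu] -> 9 lines: rsy chu qdqw iwzqi giyi vmguu stt molrs zao
Hunk 5: at line 2 remove [iwzqi,giyi,vmguu] add [atcnj,qrxkz,nxqx] -> 9 lines: rsy chu qdqw atcnj qrxkz nxqx stt molrs zao
Final line count: 9

Answer: 9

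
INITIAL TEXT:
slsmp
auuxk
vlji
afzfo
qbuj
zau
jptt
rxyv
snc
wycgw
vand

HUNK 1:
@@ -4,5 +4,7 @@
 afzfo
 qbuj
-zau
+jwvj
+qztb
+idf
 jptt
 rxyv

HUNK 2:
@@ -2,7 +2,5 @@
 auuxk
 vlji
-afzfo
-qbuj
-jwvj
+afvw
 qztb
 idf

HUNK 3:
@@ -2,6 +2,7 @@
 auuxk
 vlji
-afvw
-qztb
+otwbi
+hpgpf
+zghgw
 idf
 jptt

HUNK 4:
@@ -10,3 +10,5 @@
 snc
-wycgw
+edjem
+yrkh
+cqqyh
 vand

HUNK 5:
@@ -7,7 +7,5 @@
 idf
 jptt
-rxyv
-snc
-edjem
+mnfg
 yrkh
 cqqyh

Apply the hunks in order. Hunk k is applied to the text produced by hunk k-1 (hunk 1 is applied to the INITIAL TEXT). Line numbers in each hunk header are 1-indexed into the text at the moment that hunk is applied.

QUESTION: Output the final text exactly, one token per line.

Answer: slsmp
auuxk
vlji
otwbi
hpgpf
zghgw
idf
jptt
mnfg
yrkh
cqqyh
vand

Derivation:
Hunk 1: at line 4 remove [zau] add [jwvj,qztb,idf] -> 13 lines: slsmp auuxk vlji afzfo qbuj jwvj qztb idf jptt rxyv snc wycgw vand
Hunk 2: at line 2 remove [afzfo,qbuj,jwvj] add [afvw] -> 11 lines: slsmp auuxk vlji afvw qztb idf jptt rxyv snc wycgw vand
Hunk 3: at line 2 remove [afvw,qztb] add [otwbi,hpgpf,zghgw] -> 12 lines: slsmp auuxk vlji otwbi hpgpf zghgw idf jptt rxyv snc wycgw vand
Hunk 4: at line 10 remove [wycgw] add [edjem,yrkh,cqqyh] -> 14 lines: slsmp auuxk vlji otwbi hpgpf zghgw idf jptt rxyv snc edjem yrkh cqqyh vand
Hunk 5: at line 7 remove [rxyv,snc,edjem] add [mnfg] -> 12 lines: slsmp auuxk vlji otwbi hpgpf zghgw idf jptt mnfg yrkh cqqyh vand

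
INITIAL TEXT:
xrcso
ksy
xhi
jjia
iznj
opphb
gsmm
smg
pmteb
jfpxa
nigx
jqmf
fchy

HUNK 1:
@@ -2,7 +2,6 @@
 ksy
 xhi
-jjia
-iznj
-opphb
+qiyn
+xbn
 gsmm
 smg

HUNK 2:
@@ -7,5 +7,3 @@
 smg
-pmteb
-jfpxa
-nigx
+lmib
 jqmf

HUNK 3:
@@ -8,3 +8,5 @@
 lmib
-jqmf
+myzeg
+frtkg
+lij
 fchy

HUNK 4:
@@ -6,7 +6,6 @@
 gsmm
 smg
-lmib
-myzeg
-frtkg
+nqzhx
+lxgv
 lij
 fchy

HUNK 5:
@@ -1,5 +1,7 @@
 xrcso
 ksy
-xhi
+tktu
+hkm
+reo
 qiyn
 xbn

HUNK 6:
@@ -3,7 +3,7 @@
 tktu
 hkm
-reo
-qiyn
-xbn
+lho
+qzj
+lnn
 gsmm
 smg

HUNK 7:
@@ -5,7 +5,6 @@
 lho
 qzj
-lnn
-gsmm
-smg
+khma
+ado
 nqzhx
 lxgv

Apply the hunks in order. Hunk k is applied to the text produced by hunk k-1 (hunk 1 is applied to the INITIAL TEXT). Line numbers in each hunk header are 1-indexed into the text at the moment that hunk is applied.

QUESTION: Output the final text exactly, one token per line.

Answer: xrcso
ksy
tktu
hkm
lho
qzj
khma
ado
nqzhx
lxgv
lij
fchy

Derivation:
Hunk 1: at line 2 remove [jjia,iznj,opphb] add [qiyn,xbn] -> 12 lines: xrcso ksy xhi qiyn xbn gsmm smg pmteb jfpxa nigx jqmf fchy
Hunk 2: at line 7 remove [pmteb,jfpxa,nigx] add [lmib] -> 10 lines: xrcso ksy xhi qiyn xbn gsmm smg lmib jqmf fchy
Hunk 3: at line 8 remove [jqmf] add [myzeg,frtkg,lij] -> 12 lines: xrcso ksy xhi qiyn xbn gsmm smg lmib myzeg frtkg lij fchy
Hunk 4: at line 6 remove [lmib,myzeg,frtkg] add [nqzhx,lxgv] -> 11 lines: xrcso ksy xhi qiyn xbn gsmm smg nqzhx lxgv lij fchy
Hunk 5: at line 1 remove [xhi] add [tktu,hkm,reo] -> 13 lines: xrcso ksy tktu hkm reo qiyn xbn gsmm smg nqzhx lxgv lij fchy
Hunk 6: at line 3 remove [reo,qiyn,xbn] add [lho,qzj,lnn] -> 13 lines: xrcso ksy tktu hkm lho qzj lnn gsmm smg nqzhx lxgv lij fchy
Hunk 7: at line 5 remove [lnn,gsmm,smg] add [khma,ado] -> 12 lines: xrcso ksy tktu hkm lho qzj khma ado nqzhx lxgv lij fchy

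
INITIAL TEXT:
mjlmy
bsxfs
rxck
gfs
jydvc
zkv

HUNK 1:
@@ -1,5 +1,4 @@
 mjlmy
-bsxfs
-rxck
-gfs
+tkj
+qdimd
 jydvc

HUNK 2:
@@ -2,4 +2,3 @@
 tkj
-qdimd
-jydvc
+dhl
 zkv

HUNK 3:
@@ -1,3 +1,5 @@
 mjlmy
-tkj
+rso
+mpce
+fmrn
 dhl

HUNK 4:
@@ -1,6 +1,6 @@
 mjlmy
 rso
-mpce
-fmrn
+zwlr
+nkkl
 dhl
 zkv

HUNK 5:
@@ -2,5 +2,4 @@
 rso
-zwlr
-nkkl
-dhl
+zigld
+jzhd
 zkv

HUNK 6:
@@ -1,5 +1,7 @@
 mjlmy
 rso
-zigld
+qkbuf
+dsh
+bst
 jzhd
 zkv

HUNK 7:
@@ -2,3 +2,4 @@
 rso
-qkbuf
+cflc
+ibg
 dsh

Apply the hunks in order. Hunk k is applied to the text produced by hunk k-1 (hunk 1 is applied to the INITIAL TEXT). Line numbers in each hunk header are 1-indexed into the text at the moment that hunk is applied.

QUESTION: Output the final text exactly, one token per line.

Hunk 1: at line 1 remove [bsxfs,rxck,gfs] add [tkj,qdimd] -> 5 lines: mjlmy tkj qdimd jydvc zkv
Hunk 2: at line 2 remove [qdimd,jydvc] add [dhl] -> 4 lines: mjlmy tkj dhl zkv
Hunk 3: at line 1 remove [tkj] add [rso,mpce,fmrn] -> 6 lines: mjlmy rso mpce fmrn dhl zkv
Hunk 4: at line 1 remove [mpce,fmrn] add [zwlr,nkkl] -> 6 lines: mjlmy rso zwlr nkkl dhl zkv
Hunk 5: at line 2 remove [zwlr,nkkl,dhl] add [zigld,jzhd] -> 5 lines: mjlmy rso zigld jzhd zkv
Hunk 6: at line 1 remove [zigld] add [qkbuf,dsh,bst] -> 7 lines: mjlmy rso qkbuf dsh bst jzhd zkv
Hunk 7: at line 2 remove [qkbuf] add [cflc,ibg] -> 8 lines: mjlmy rso cflc ibg dsh bst jzhd zkv

Answer: mjlmy
rso
cflc
ibg
dsh
bst
jzhd
zkv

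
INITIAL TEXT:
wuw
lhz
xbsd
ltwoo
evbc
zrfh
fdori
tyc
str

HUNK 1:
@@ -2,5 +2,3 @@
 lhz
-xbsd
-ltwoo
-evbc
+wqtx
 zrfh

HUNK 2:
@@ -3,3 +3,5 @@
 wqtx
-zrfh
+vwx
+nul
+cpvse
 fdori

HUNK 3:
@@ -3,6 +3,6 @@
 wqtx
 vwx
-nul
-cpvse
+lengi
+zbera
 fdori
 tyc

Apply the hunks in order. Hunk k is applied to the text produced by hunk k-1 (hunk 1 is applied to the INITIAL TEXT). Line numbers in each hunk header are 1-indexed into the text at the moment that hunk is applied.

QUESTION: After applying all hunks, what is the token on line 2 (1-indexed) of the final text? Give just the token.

Hunk 1: at line 2 remove [xbsd,ltwoo,evbc] add [wqtx] -> 7 lines: wuw lhz wqtx zrfh fdori tyc str
Hunk 2: at line 3 remove [zrfh] add [vwx,nul,cpvse] -> 9 lines: wuw lhz wqtx vwx nul cpvse fdori tyc str
Hunk 3: at line 3 remove [nul,cpvse] add [lengi,zbera] -> 9 lines: wuw lhz wqtx vwx lengi zbera fdori tyc str
Final line 2: lhz

Answer: lhz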